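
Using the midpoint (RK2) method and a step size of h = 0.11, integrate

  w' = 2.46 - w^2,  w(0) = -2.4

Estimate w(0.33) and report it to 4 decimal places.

-5.4863

Midpoint: k1 = f(t_n, w_n); k2 = f(t_n + h/2, w_n + (h/2)·k1); w_{n+1} = w_n + h·k2.
t=0.000000, w=-2.400000:
  k1 = f(0.000000, -2.400000) = -3.300000
  k2 = f(0.055000, -2.581500) = -4.204142
  w ← -2.400000 + 0.11·(-4.204142) = -2.862456
t=0.110000, w=-2.862456:
  k1 = f(0.110000, -2.862456) = -5.733652
  k2 = f(0.165000, -3.177807) = -7.638454
  w ← -2.862456 + 0.11·(-7.638454) = -3.702686
t=0.220000, w=-3.702686:
  k1 = f(0.220000, -3.702686) = -11.249881
  k2 = f(0.275000, -4.321429) = -16.214749
  w ← -3.702686 + 0.11·(-16.214749) = -5.486308
w(0.33) ≈ -5.4863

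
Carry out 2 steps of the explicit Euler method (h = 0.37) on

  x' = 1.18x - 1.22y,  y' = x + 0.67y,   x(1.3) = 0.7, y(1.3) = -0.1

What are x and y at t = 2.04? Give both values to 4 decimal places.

Euler on (x,y): x_{n+1} = x_n + h·x', y_{n+1} = y_n + h·y'.
1.300000: (0.700000, -0.100000); f=(0.948000, 0.633000) → (1.050760, 0.134210)
1.670000: (1.050760, 0.134210); f=(1.076161, 1.140681) → (1.448939, 0.556262)
(x(2.04), y(2.04)) ≈ (1.4489, 0.5563)

1.4489, 0.5563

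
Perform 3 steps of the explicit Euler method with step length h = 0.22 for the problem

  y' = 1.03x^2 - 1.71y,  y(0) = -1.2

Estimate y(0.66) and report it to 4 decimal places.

-0.2406

Euler: y_{n+1} = y_n + h·f(x_n, y_n).
x=0.000000, y=-1.200000: f=2.052000 → y ← -1.200000 + 0.22·2.052000 = -0.748560
x=0.220000, y=-0.748560: f=1.329890 → y ← -0.748560 + 0.22·1.329890 = -0.455984
x=0.440000, y=-0.455984: f=0.979141 → y ← -0.455984 + 0.22·0.979141 = -0.240573
y(0.66) ≈ -0.2406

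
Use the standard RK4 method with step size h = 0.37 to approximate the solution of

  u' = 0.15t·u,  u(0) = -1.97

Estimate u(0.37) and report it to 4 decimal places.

-1.9903

RK4: k1 = f(t_n, u_n); k2 = f(t_n + h/2, u_n + (h/2)·k1); k3 = f(t_n + h/2, u_n + (h/2)·k2); k4 = f(t_n + h, u_n + h·k3); u_{n+1} = u_n + (h/6)·(k1 + 2k2 + 2k3 + k4).
t=0.000000, u=-1.970000:
  k1 = f(0.000000, -1.970000) = 0.000000
  k2 = f(0.185000, -1.970000) = -0.054668
  k3 = f(0.185000, -1.980113) = -0.054948
  k4 = f(0.370000, -1.990331) = -0.110463
  u ← -1.970000 + (0.37/6)·(k1 + 2k2 + 2k3 + k4) = -1.990331
u(0.37) ≈ -1.9903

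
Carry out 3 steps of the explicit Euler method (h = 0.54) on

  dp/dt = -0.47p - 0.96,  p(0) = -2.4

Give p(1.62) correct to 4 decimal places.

-2.1911

Euler: p_{n+1} = p_n + h·f(t_n, p_n).
t=0.000000, p=-2.400000: f=0.168000 → p ← -2.400000 + 0.54·0.168000 = -2.309280
t=0.540000, p=-2.309280: f=0.125362 → p ← -2.309280 + 0.54·0.125362 = -2.241585
t=1.080000, p=-2.241585: f=0.093545 → p ← -2.241585 + 0.54·0.093545 = -2.191071
p(1.62) ≈ -2.1911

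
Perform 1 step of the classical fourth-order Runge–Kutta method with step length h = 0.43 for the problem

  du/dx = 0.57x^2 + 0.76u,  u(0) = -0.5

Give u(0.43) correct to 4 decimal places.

RK4: k1 = f(x_n, u_n); k2 = f(x_n + h/2, u_n + (h/2)·k1); k3 = f(x_n + h/2, u_n + (h/2)·k2); k4 = f(x_n + h, u_n + h·k3); u_{n+1} = u_n + (h/6)·(k1 + 2k2 + 2k3 + k4).
x=0.000000, u=-0.500000:
  k1 = f(0.000000, -0.500000) = -0.380000
  k2 = f(0.215000, -0.581700) = -0.415744
  k3 = f(0.215000, -0.589385) = -0.421584
  k4 = f(0.430000, -0.681281) = -0.412381
  u ← -0.500000 + (0.43/6)·(k1 + 2k2 + 2k3 + k4) = -0.676804
u(0.43) ≈ -0.6768

-0.6768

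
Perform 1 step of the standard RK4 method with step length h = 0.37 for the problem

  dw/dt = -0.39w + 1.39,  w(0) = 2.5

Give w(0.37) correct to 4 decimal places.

2.6430

RK4: k1 = f(t_n, w_n); k2 = f(t_n + h/2, w_n + (h/2)·k1); k3 = f(t_n + h/2, w_n + (h/2)·k2); k4 = f(t_n + h, w_n + h·k3); w_{n+1} = w_n + (h/6)·(k1 + 2k2 + 2k3 + k4).
t=0.000000, w=2.500000:
  k1 = f(0.000000, 2.500000) = 0.415000
  k2 = f(0.185000, 2.576775) = 0.385058
  k3 = f(0.185000, 2.571236) = 0.387218
  k4 = f(0.370000, 2.643271) = 0.359124
  w ← 2.500000 + (0.37/6)·(k1 + 2k2 + 2k3 + k4) = 2.642985
w(0.37) ≈ 2.6430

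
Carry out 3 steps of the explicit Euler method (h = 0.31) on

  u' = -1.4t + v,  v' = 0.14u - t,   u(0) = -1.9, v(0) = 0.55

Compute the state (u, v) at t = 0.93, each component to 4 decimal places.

Euler on (u,v): u_{n+1} = u_n + h·u', v_{n+1} = v_n + h·v'.
0.000000: (-1.900000, 0.550000); f=(0.550000, -0.266000) → (-1.729500, 0.467540)
0.310000: (-1.729500, 0.467540); f=(0.033540, -0.552130) → (-1.719103, 0.296380)
0.620000: (-1.719103, 0.296380); f=(-0.571620, -0.860674) → (-1.896305, 0.029571)
(u(0.93), v(0.93)) ≈ (-1.8963, 0.0296)

-1.8963, 0.0296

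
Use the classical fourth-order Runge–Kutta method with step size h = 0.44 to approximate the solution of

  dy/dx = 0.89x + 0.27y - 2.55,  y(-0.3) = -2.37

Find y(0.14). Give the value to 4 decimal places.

RK4: k1 = f(x_n, y_n); k2 = f(x_n + h/2, y_n + (h/2)·k1); k3 = f(x_n + h/2, y_n + (h/2)·k2); k4 = f(x_n + h, y_n + h·k3); y_{n+1} = y_n + (h/6)·(k1 + 2k2 + 2k3 + k4).
x=-0.300000, y=-2.370000:
  k1 = f(-0.300000, -2.370000) = -3.456900
  k2 = f(-0.080000, -3.130518) = -3.466440
  k3 = f(-0.080000, -3.132617) = -3.467007
  k4 = f(0.140000, -3.895483) = -3.477180
  y ← -2.370000 + (0.44/6)·(k1 + 2k2 + 2k3 + k4) = -3.895405
y(0.14) ≈ -3.8954

-3.8954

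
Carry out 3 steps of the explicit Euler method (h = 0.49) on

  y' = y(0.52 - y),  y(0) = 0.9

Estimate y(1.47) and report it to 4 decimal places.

0.6124

Euler: y_{n+1} = y_n + h·f(t_n, y_n).
t=0.000000, y=0.900000: f=-0.342000 → y ← 0.900000 + 0.49·(-0.342000) = 0.732420
t=0.490000, y=0.732420: f=-0.155581 → y ← 0.732420 + 0.49·(-0.155581) = 0.656185
t=0.980000, y=0.656185: f=-0.089363 → y ← 0.656185 + 0.49·(-0.089363) = 0.612398
y(1.47) ≈ 0.6124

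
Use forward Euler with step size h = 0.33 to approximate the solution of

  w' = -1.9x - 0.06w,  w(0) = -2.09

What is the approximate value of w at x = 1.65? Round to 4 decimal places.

Euler: w_{n+1} = w_n + h·f(x_n, w_n).
x=0.000000, w=-2.090000: f=0.125400 → w ← -2.090000 + 0.33·0.125400 = -2.048618
x=0.330000, w=-2.048618: f=-0.504083 → w ← -2.048618 + 0.33·(-0.504083) = -2.214965
x=0.660000, w=-2.214965: f=-1.121102 → w ← -2.214965 + 0.33·(-1.121102) = -2.584929
x=0.990000, w=-2.584929: f=-1.725904 → w ← -2.584929 + 0.33·(-1.725904) = -3.154477
x=1.320000, w=-3.154477: f=-2.318731 → w ← -3.154477 + 0.33·(-2.318731) = -3.919659
w(1.65) ≈ -3.9197

-3.9197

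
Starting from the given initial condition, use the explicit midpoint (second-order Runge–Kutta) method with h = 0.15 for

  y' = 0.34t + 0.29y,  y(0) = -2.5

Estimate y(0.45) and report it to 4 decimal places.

Midpoint: k1 = f(t_n, y_n); k2 = f(t_n + h/2, y_n + (h/2)·k1); y_{n+1} = y_n + h·k2.
t=0.000000, y=-2.500000:
  k1 = f(0.000000, -2.500000) = -0.725000
  k2 = f(0.075000, -2.554375) = -0.715269
  y ← -2.500000 + 0.15·(-0.715269) = -2.607290
t=0.150000, y=-2.607290:
  k1 = f(0.150000, -2.607290) = -0.705114
  k2 = f(0.225000, -2.660174) = -0.694950
  y ← -2.607290 + 0.15·(-0.694950) = -2.711533
t=0.300000, y=-2.711533:
  k1 = f(0.300000, -2.711533) = -0.684345
  k2 = f(0.375000, -2.762859) = -0.673729
  y ← -2.711533 + 0.15·(-0.673729) = -2.812592
y(0.45) ≈ -2.8126

-2.8126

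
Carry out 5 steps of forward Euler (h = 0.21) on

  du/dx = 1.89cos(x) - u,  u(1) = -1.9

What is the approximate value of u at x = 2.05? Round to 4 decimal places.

-0.5189

Euler: u_{n+1} = u_n + h·f(x_n, u_n).
x=1.000000, u=-1.900000: f=2.921171 → u ← -1.900000 + 0.21·2.921171 = -1.286554
x=1.210000, u=-1.286554: f=1.953761 → u ← -1.286554 + 0.21·1.953761 = -0.876264
x=1.420000, u=-0.876264: f=1.160190 → u ← -0.876264 + 0.21·1.160190 = -0.632624
x=1.630000, u=-0.632624: f=0.520795 → u ← -0.632624 + 0.21·0.520795 = -0.523257
x=1.840000, u=-0.523257: f=0.020586 → u ← -0.523257 + 0.21·0.020586 = -0.518934
u(2.05) ≈ -0.5189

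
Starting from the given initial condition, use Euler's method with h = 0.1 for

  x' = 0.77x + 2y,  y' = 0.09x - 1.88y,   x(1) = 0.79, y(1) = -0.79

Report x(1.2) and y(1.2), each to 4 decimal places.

0.6193, -0.5089

Euler on (x,y): x_{n+1} = x_n + h·x', y_{n+1} = y_n + h·y'.
1.000000: (0.790000, -0.790000); f=(-0.971700, 1.556300) → (0.692830, -0.634370)
1.100000: (0.692830, -0.634370); f=(-0.735261, 1.254970) → (0.619304, -0.508873)
(x(1.2), y(1.2)) ≈ (0.6193, -0.5089)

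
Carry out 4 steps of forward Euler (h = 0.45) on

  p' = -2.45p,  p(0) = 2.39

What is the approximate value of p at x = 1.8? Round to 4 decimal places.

0.0003

Euler: p_{n+1} = p_n + h·f(x_n, p_n).
x=0.000000, p=2.390000: f=-5.855500 → p ← 2.390000 + 0.45·(-5.855500) = -0.244975
x=0.450000, p=-0.244975: f=0.600189 → p ← -0.244975 + 0.45·0.600189 = 0.025110
x=0.900000, p=0.025110: f=-0.061519 → p ← 0.025110 + 0.45·(-0.061519) = -0.002574
x=1.350000, p=-0.002574: f=0.006306 → p ← -0.002574 + 0.45·0.006306 = 0.000264
p(1.8) ≈ 0.0003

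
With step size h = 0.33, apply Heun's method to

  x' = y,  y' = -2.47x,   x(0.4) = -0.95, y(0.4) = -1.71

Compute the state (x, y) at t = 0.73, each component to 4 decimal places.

-1.3865, -0.7057

Heun on (x,y): k1 = f(t_n, state_n); k2 = f(t_n + h, state_n + h·k1); state_{n+1} = state_n + (h/2)·(k1 + k2).
0.400000: (-0.950000, -1.710000)
  k1 = (-1.710000, 2.346500)
  predictor → (-1.514300, -0.935655)
  k2 = (-0.935655, 3.740321)
  → (-1.386533, -0.705675)
(x(0.73), y(0.73)) ≈ (-1.3865, -0.7057)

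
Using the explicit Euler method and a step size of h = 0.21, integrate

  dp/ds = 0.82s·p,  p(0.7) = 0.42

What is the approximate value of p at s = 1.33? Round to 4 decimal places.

0.6494

Euler: p_{n+1} = p_n + h·f(s_n, p_n).
s=0.700000, p=0.420000: f=0.241080 → p ← 0.420000 + 0.21·0.241080 = 0.470627
s=0.910000, p=0.470627: f=0.351182 → p ← 0.470627 + 0.21·0.351182 = 0.544375
s=1.120000, p=0.544375: f=0.499954 → p ← 0.544375 + 0.21·0.499954 = 0.649365
p(1.33) ≈ 0.6494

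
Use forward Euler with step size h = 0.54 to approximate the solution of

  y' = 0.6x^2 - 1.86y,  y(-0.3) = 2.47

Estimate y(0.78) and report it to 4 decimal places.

0.0186

Euler: y_{n+1} = y_n + h·f(x_n, y_n).
x=-0.300000, y=2.470000: f=-4.540200 → y ← 2.470000 + 0.54·(-4.540200) = 0.018292
x=0.240000, y=0.018292: f=0.000537 → y ← 0.018292 + 0.54·0.000537 = 0.018582
y(0.78) ≈ 0.0186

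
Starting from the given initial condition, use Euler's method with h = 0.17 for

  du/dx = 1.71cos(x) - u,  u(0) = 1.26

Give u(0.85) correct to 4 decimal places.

Euler: u_{n+1} = u_n + h·f(x_n, u_n).
x=0.000000, u=1.260000: f=0.450000 → u ← 1.260000 + 0.17·0.450000 = 1.336500
x=0.170000, u=1.336500: f=0.348850 → u ← 1.336500 + 0.17·0.348850 = 1.395804
x=0.340000, u=1.395804: f=0.216306 → u ← 1.395804 + 0.17·0.216306 = 1.432577
x=0.510000, u=1.432577: f=0.059817 → u ← 1.432577 + 0.17·0.059817 = 1.442745
x=0.680000, u=1.442745: f=-0.113096 → u ← 1.442745 + 0.17·(-0.113096) = 1.423519
u(0.85) ≈ 1.4235

1.4235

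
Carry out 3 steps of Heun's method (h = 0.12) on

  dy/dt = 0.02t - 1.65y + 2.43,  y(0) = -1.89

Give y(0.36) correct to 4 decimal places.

Heun: k1 = f(t_n, y_n); k2 = f(t_n + h, y_n + h·k1); y_{n+1} = y_n + (h/2)·(k1 + k2).
t=0.000000, y=-1.890000:
  k1 = f(0.000000, -1.890000) = 5.548500
  k2 = f(0.120000, -1.224180) = 4.452297
  y ← -1.890000 + (0.12/2)·(5.548500 + 4.452297) = -1.289952
t=0.120000, y=-1.289952:
  k1 = f(0.120000, -1.289952) = 4.560821
  k2 = f(0.240000, -0.742654) = 3.660179
  y ← -1.289952 + (0.12/2)·(4.560821 + 3.660179) = -0.796692
t=0.240000, y=-0.796692:
  k1 = f(0.240000, -0.796692) = 3.749342
  k2 = f(0.360000, -0.346771) = 3.009372
  y ← -0.796692 + (0.12/2)·(3.749342 + 3.009372) = -0.391169
y(0.36) ≈ -0.3912

-0.3912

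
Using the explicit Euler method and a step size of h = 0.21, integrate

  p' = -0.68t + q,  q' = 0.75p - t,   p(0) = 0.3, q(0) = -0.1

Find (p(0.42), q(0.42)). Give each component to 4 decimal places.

0.2379, -0.0529

Euler on (p,q): p_{n+1} = p_n + h·p', q_{n+1} = q_n + h·q'.
0.000000: (0.300000, -0.100000); f=(-0.100000, 0.225000) → (0.279000, -0.052750)
0.210000: (0.279000, -0.052750); f=(-0.195550, -0.000750) → (0.237934, -0.052908)
(p(0.42), q(0.42)) ≈ (0.2379, -0.0529)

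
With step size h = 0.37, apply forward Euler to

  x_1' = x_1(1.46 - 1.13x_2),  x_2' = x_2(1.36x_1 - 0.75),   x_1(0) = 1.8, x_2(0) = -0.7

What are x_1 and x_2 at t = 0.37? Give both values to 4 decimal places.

Euler on (x_1,x_2): x_1_{n+1} = x_1_n + h·x_1', x_2_{n+1} = x_2_n + h·x_2'.
0.000000: (1.800000, -0.700000); f=(4.051800, -1.188600) → (3.299166, -1.139782)
(x_1(0.37), x_2(0.37)) ≈ (3.2992, -1.1398)

3.2992, -1.1398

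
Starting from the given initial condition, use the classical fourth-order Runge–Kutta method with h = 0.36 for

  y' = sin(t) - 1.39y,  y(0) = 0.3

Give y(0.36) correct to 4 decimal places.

RK4: k1 = f(t_n, y_n); k2 = f(t_n + h/2, y_n + (h/2)·k1); k3 = f(t_n + h/2, y_n + (h/2)·k2); k4 = f(t_n + h, y_n + h·k3); y_{n+1} = y_n + (h/6)·(k1 + 2k2 + 2k3 + k4).
t=0.000000, y=0.300000:
  k1 = f(0.000000, 0.300000) = -0.417000
  k2 = f(0.180000, 0.224940) = -0.133637
  k3 = f(0.180000, 0.275945) = -0.204534
  k4 = f(0.360000, 0.226368) = 0.037623
  y ← 0.300000 + (0.36/6)·(k1 + 2k2 + 2k3 + k4) = 0.236657
y(0.36) ≈ 0.2367

0.2367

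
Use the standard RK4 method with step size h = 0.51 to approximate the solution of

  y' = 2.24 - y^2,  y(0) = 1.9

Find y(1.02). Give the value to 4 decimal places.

1.5246

RK4: k1 = f(t_n, y_n); k2 = f(t_n + h/2, y_n + (h/2)·k1); k3 = f(t_n + h/2, y_n + (h/2)·k2); k4 = f(t_n + h, y_n + h·k3); y_{n+1} = y_n + (h/6)·(k1 + 2k2 + 2k3 + k4).
t=0.000000, y=1.900000:
  k1 = f(0.000000, 1.900000) = -1.370000
  k2 = f(0.255000, 1.550650) = -0.164515
  k3 = f(0.255000, 1.858049) = -1.212344
  k4 = f(0.510000, 1.281704) = 0.597234
  y ← 1.900000 + (0.51/6)·(k1 + 2k2 + 2k3 + k4) = 1.600249
t=0.510000, y=1.600249:
  k1 = f(0.510000, 1.600249) = -0.320796
  k2 = f(0.765000, 1.518446) = -0.065677
  k3 = f(0.765000, 1.583501) = -0.267475
  k4 = f(1.020000, 1.463836) = 0.097183
  y ← 1.600249 + (0.51/6)·(k1 + 2k2 + 2k3 + k4) = 1.524606
y(1.02) ≈ 1.5246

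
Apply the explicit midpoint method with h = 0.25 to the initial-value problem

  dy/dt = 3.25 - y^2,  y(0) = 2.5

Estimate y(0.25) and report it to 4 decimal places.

2.1836

Midpoint: k1 = f(t_n, y_n); k2 = f(t_n + h/2, y_n + (h/2)·k1); y_{n+1} = y_n + h·k2.
t=0.000000, y=2.500000:
  k1 = f(0.000000, 2.500000) = -3.000000
  k2 = f(0.125000, 2.125000) = -1.265625
  y ← 2.500000 + 0.25·(-1.265625) = 2.183594
y(0.25) ≈ 2.1836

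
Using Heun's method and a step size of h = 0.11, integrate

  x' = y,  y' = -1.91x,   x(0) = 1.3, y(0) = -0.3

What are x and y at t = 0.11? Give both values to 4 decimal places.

Heun on (x,y): k1 = f(t_n, state_n); k2 = f(t_n + h, state_n + h·k1); state_{n+1} = state_n + (h/2)·(k1 + k2).
0.000000: (1.300000, -0.300000)
  k1 = (-0.300000, -2.483000)
  predictor → (1.267000, -0.573130)
  k2 = (-0.573130, -2.419970)
  → (1.251978, -0.569663)
(x(0.11), y(0.11)) ≈ (1.2520, -0.5697)

1.2520, -0.5697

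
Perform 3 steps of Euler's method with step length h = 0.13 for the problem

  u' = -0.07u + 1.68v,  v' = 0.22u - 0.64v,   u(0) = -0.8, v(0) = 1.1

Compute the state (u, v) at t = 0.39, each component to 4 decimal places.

Euler on (u,v): u_{n+1} = u_n + h·u', v_{n+1} = v_n + h·v'.
0.000000: (-0.800000, 1.100000); f=(1.904000, -0.880000) → (-0.552480, 0.985600)
0.130000: (-0.552480, 0.985600); f=(1.694482, -0.752330) → (-0.332197, 0.887797)
0.260000: (-0.332197, 0.887797); f=(1.514753, -0.641274) → (-0.135279, 0.804432)
(u(0.39), v(0.39)) ≈ (-0.1353, 0.8044)

-0.1353, 0.8044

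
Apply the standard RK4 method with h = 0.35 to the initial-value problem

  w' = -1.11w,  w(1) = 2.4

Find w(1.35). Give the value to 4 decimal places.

RK4: k1 = f(t_n, w_n); k2 = f(t_n + h/2, w_n + (h/2)·k1); k3 = f(t_n + h/2, w_n + (h/2)·k2); k4 = f(t_n + h, w_n + h·k3); w_{n+1} = w_n + (h/6)·(k1 + 2k2 + 2k3 + k4).
t=1.000000, w=2.400000:
  k1 = f(1.000000, 2.400000) = -2.664000
  k2 = f(1.175000, 1.933800) = -2.146518
  k3 = f(1.175000, 2.024359) = -2.247039
  k4 = f(1.350000, 1.613536) = -1.791025
  w ← 2.400000 + (0.35/6)·(k1 + 2k2 + 2k3 + k4) = 1.627542
w(1.35) ≈ 1.6275

1.6275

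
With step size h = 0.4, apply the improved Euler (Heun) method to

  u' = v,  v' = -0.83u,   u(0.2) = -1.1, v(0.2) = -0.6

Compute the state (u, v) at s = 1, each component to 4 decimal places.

-1.2608, 0.2386

Heun on (u,v): k1 = f(s_n, state_n); k2 = f(s_n + h, state_n + h·k1); state_{n+1} = state_n + (h/2)·(k1 + k2).
0.200000: (-1.100000, -0.600000)
  k1 = (-0.600000, 0.913000)
  predictor → (-1.340000, -0.234800)
  k2 = (-0.234800, 1.112200)
  → (-1.266960, -0.194960)
0.600000: (-1.266960, -0.194960)
  k1 = (-0.194960, 1.051577)
  predictor → (-1.344944, 0.225671)
  k2 = (0.225671, 1.116304)
  → (-1.260818, 0.238616)
(u(1), v(1)) ≈ (-1.2608, 0.2386)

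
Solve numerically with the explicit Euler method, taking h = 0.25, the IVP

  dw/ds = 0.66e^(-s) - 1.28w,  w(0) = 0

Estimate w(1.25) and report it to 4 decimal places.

Euler: w_{n+1} = w_n + h·f(s_n, w_n).
s=0.000000, w=0.000000: f=0.660000 → w ← 0.000000 + 0.25·0.660000 = 0.165000
s=0.250000, w=0.165000: f=0.302809 → w ← 0.165000 + 0.25·0.302809 = 0.240702
s=0.500000, w=0.240702: f=0.092212 → w ← 0.240702 + 0.25·0.092212 = 0.263755
s=0.750000, w=0.263755: f=-0.025844 → w ← 0.263755 + 0.25·(-0.025844) = 0.257294
s=1.000000, w=0.257294: f=-0.086536 → w ← 0.257294 + 0.25·(-0.086536) = 0.235660
w(1.25) ≈ 0.2357

0.2357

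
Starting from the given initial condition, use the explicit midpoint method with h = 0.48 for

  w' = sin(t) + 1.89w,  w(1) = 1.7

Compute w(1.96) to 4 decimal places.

11.3088

Midpoint: k1 = f(t_n, w_n); k2 = f(t_n + h/2, w_n + (h/2)·k1); w_{n+1} = w_n + h·k2.
t=1.000000, w=1.700000:
  k1 = f(1.000000, 1.700000) = 4.054471
  k2 = f(1.240000, 2.673073) = 5.997892
  w ← 1.700000 + 0.48·5.997892 = 4.578988
t=1.480000, w=4.578988:
  k1 = f(1.480000, 4.578988) = 9.650169
  k2 = f(1.720000, 6.895029) = 14.020494
  w ← 4.578988 + 0.48·14.020494 = 11.308825
w(1.96) ≈ 11.3088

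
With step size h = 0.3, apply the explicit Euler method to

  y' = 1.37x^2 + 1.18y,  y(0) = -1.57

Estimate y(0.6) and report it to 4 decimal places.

-2.8413

Euler: y_{n+1} = y_n + h·f(x_n, y_n).
x=0.000000, y=-1.570000: f=-1.852600 → y ← -1.570000 + 0.3·(-1.852600) = -2.125780
x=0.300000, y=-2.125780: f=-2.385120 → y ← -2.125780 + 0.3·(-2.385120) = -2.841316
y(0.6) ≈ -2.8413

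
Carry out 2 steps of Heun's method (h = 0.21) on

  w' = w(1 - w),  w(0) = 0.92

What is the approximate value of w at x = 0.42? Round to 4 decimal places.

Heun: k1 = f(x_n, w_n); k2 = f(x_n + h, w_n + h·k1); w_{n+1} = w_n + (h/2)·(k1 + k2).
x=0.000000, w=0.920000:
  k1 = f(0.000000, 0.920000) = 0.073600
  k2 = f(0.210000, 0.935456) = 0.060378
  w ← 0.920000 + (0.21/2)·(0.073600 + 0.060378) = 0.934068
x=0.210000, w=0.934068:
  k1 = f(0.210000, 0.934068) = 0.061585
  k2 = f(0.420000, 0.947001) = 0.050190
  w ← 0.934068 + (0.21/2)·(0.061585 + 0.050190) = 0.945804
w(0.42) ≈ 0.9458

0.9458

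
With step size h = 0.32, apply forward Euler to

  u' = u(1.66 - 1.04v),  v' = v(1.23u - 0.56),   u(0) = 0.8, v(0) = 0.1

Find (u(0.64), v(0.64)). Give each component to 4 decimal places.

1.7896, 0.1468

Euler on (u,v): u_{n+1} = u_n + h·u', v_{n+1} = v_n + h·v'.
0.000000: (0.800000, 0.100000); f=(1.244800, 0.042400) → (1.198336, 0.113568)
0.320000: (1.198336, 0.113568); f=(1.847701, 0.103796) → (1.789600, 0.146783)
(u(0.64), v(0.64)) ≈ (1.7896, 0.1468)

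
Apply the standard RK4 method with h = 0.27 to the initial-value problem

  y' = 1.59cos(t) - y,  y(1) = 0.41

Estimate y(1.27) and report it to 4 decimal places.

RK4: k1 = f(t_n, y_n); k2 = f(t_n + h/2, y_n + (h/2)·k1); k3 = f(t_n + h/2, y_n + (h/2)·k2); k4 = f(t_n + h, y_n + h·k3); y_{n+1} = y_n + (h/6)·(k1 + 2k2 + 2k3 + k4).
t=1.000000, y=0.410000:
  k1 = f(1.000000, 0.410000) = 0.449081
  k2 = f(1.135000, 0.470626) = 0.200565
  k3 = f(1.135000, 0.437076) = 0.234114
  k4 = f(1.270000, 0.473211) = -0.002124
  y ← 0.410000 + (0.27/6)·(k1 + 2k2 + 2k3 + k4) = 0.469234
y(1.27) ≈ 0.4692

0.4692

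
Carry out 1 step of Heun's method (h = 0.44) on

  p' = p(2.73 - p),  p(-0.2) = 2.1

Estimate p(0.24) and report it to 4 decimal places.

Heun: k1 = f(s_n, p_n); k2 = f(s_n + h, p_n + h·k1); p_{n+1} = p_n + (h/2)·(k1 + k2).
s=-0.200000, p=2.100000:
  k1 = f(-0.200000, 2.100000) = 1.323000
  k2 = f(0.240000, 2.682120) = 0.128420
  p ← 2.100000 + (0.44/2)·(1.323000 + 0.128420) = 2.419312
p(0.24) ≈ 2.4193

2.4193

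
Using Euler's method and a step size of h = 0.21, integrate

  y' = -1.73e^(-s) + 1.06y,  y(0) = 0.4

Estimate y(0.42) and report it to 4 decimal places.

Euler: y_{n+1} = y_n + h·f(s_n, y_n).
s=0.000000, y=0.400000: f=-1.306000 → y ← 0.400000 + 0.21·(-1.306000) = 0.125740
s=0.210000, y=0.125740: f=-1.269026 → y ← 0.125740 + 0.21·(-1.269026) = -0.140756
y(0.42) ≈ -0.1408

-0.1408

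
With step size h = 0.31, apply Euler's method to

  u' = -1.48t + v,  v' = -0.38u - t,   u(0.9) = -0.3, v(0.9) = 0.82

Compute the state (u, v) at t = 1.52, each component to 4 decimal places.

-0.8352, 0.2553

Euler on (u,v): u_{n+1} = u_n + h·u', v_{n+1} = v_n + h·v'.
0.900000: (-0.300000, 0.820000); f=(-0.512000, -0.786000) → (-0.458720, 0.576340)
1.210000: (-0.458720, 0.576340); f=(-1.214460, -1.035686) → (-0.835203, 0.255277)
(u(1.52), v(1.52)) ≈ (-0.8352, 0.2553)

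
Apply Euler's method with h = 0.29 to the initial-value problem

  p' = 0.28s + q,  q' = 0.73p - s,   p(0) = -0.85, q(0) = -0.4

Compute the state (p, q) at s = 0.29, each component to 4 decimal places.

-0.9660, -0.5799

Euler on (p,q): p_{n+1} = p_n + h·p', q_{n+1} = q_n + h·q'.
0.000000: (-0.850000, -0.400000); f=(-0.400000, -0.620500) → (-0.966000, -0.579945)
(p(0.29), q(0.29)) ≈ (-0.9660, -0.5799)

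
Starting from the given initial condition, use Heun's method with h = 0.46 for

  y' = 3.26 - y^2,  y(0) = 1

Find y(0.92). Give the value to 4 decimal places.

1.4779

Heun: k1 = f(s_n, y_n); k2 = f(s_n + h, y_n + h·k1); y_{n+1} = y_n + (h/2)·(k1 + k2).
s=0.000000, y=1.000000:
  k1 = f(0.000000, 1.000000) = 2.260000
  k2 = f(0.460000, 2.039600) = -0.899968
  y ← 1.000000 + (0.46/2)·(2.260000 + (-0.899968)) = 1.312807
s=0.460000, y=1.312807:
  k1 = f(0.460000, 1.312807) = 1.536537
  k2 = f(0.920000, 2.019614) = -0.818842
  y ← 1.312807 + (0.46/2)·(1.536537 + (-0.818842)) = 1.477877
y(0.92) ≈ 1.4779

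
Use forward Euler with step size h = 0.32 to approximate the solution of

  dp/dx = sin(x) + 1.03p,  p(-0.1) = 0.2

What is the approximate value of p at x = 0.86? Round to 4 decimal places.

Euler: p_{n+1} = p_n + h·f(x_n, p_n).
x=-0.100000, p=0.200000: f=0.106167 → p ← 0.200000 + 0.32·0.106167 = 0.233973
x=0.220000, p=0.233973: f=0.459222 → p ← 0.233973 + 0.32·0.459222 = 0.380924
x=0.540000, p=0.380924: f=0.906488 → p ← 0.380924 + 0.32·0.906488 = 0.671001
p(0.86) ≈ 0.6710

0.6710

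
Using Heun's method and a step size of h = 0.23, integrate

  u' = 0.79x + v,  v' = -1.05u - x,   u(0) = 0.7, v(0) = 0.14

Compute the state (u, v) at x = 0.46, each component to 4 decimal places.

0.7562, -0.3193

Heun on (u,v): k1 = f(x_n, state_n); k2 = f(x_n + h, state_n + h·k1); state_{n+1} = state_n + (h/2)·(k1 + k2).
0.000000: (0.700000, 0.140000)
  k1 = (0.140000, -0.735000)
  predictor → (0.732200, -0.029050)
  k2 = (0.152650, -0.998810)
  → (0.733655, -0.059388)
0.230000: (0.733655, -0.059388)
  k1 = (0.122312, -1.000337)
  predictor → (0.761786, -0.289466)
  k2 = (0.073934, -1.259876)
  → (0.756223, -0.319313)
(u(0.46), v(0.46)) ≈ (0.7562, -0.3193)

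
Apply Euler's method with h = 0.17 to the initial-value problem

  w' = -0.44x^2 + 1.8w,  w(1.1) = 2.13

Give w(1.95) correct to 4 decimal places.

Euler: w_{n+1} = w_n + h·f(x_n, w_n).
x=1.100000, w=2.130000: f=3.301600 → w ← 2.130000 + 0.17·3.301600 = 2.691272
x=1.270000, w=2.691272: f=4.134614 → w ← 2.691272 + 0.17·4.134614 = 3.394156
x=1.440000, w=3.394156: f=5.197097 → w ← 3.394156 + 0.17·5.197097 = 4.277663
x=1.610000, w=4.277663: f=6.559269 → w ← 4.277663 + 0.17·6.559269 = 5.392739
x=1.780000, w=5.392739: f=8.312834 → w ← 5.392739 + 0.17·8.312834 = 6.805920
w(1.95) ≈ 6.8059

6.8059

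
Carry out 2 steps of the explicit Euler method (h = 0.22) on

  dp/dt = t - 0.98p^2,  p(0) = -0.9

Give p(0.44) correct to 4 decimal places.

Euler: p_{n+1} = p_n + h·f(t_n, p_n).
t=0.000000, p=-0.900000: f=-0.793800 → p ← -0.900000 + 0.22·(-0.793800) = -1.074636
t=0.220000, p=-1.074636: f=-0.911746 → p ← -1.074636 + 0.22·(-0.911746) = -1.275220
p(0.44) ≈ -1.2752

-1.2752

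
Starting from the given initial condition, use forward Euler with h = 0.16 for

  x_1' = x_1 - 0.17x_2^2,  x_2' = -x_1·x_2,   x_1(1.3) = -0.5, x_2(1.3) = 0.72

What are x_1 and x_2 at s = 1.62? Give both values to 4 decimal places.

-0.7056, 0.8515

Euler on (x_1,x_2): x_1_{n+1} = x_1_n + h·x_1', x_2_{n+1} = x_2_n + h·x_2'.
1.300000: (-0.500000, 0.720000); f=(-0.588128, 0.360000) → (-0.594100, 0.777600)
1.460000: (-0.594100, 0.777600); f=(-0.696893, 0.461973) → (-0.705603, 0.851516)
(x_1(1.62), x_2(1.62)) ≈ (-0.7056, 0.8515)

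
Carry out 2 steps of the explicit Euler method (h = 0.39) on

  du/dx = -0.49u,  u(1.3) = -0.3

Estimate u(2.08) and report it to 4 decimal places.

Euler: u_{n+1} = u_n + h·f(x_n, u_n).
x=1.300000, u=-0.300000: f=0.147000 → u ← -0.300000 + 0.39·0.147000 = -0.242670
x=1.690000, u=-0.242670: f=0.118908 → u ← -0.242670 + 0.39·0.118908 = -0.196296
u(2.08) ≈ -0.1963

-0.1963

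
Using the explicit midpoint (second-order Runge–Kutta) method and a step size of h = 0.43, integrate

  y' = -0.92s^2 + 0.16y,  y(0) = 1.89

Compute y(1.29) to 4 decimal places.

Midpoint: k1 = f(s_n, y_n); k2 = f(s_n + h/2, y_n + (h/2)·k1); y_{n+1} = y_n + h·k2.
s=0.000000, y=1.890000:
  k1 = f(0.000000, 1.890000) = 0.302400
  k2 = f(0.215000, 1.955016) = 0.270276
  y ← 1.890000 + 0.43·0.270276 = 2.006218
s=0.430000, y=2.006218:
  k1 = f(0.430000, 2.006218) = 0.150887
  k2 = f(0.645000, 2.038659) = -0.056558
  y ← 2.006218 + 0.43·(-0.056558) = 1.981899
s=0.860000, y=1.981899:
  k1 = f(0.860000, 1.981899) = -0.363328
  k2 = f(1.075000, 1.903783) = -0.758570
  y ← 1.981899 + 0.43·(-0.758570) = 1.655714
y(1.29) ≈ 1.6557

1.6557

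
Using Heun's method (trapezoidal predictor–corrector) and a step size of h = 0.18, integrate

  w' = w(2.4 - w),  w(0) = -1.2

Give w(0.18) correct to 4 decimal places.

Heun: k1 = f(s_n, w_n); k2 = f(s_n + h, w_n + h·k1); w_{n+1} = w_n + (h/2)·(k1 + k2).
s=0.000000, w=-1.200000:
  k1 = f(0.000000, -1.200000) = -4.320000
  k2 = f(0.180000, -1.977600) = -8.657142
  w ← -1.200000 + (0.18/2)·(-4.320000 + (-8.657142)) = -2.367943
w(0.18) ≈ -2.3679

-2.3679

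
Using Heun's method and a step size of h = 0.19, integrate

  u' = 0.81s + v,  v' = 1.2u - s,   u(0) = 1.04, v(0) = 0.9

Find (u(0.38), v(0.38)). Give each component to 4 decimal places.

Heun on (u,v): k1 = f(s_n, state_n); k2 = f(s_n + h, state_n + h·k1); state_{n+1} = state_n + (h/2)·(k1 + k2).
0.000000: (1.040000, 0.900000)
  k1 = (0.900000, 1.248000)
  predictor → (1.211000, 1.137120)
  k2 = (1.291020, 1.263200)
  → (1.248147, 1.138564)
0.190000: (1.248147, 1.138564)
  k1 = (1.292464, 1.307776)
  predictor → (1.493715, 1.387041)
  k2 = (1.694841, 1.412458)
  → (1.531941, 1.396986)
(u(0.38), v(0.38)) ≈ (1.5319, 1.3970)

1.5319, 1.3970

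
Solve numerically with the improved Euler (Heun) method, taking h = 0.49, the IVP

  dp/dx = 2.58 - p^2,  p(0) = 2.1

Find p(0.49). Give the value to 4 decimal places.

Heun: k1 = f(x_n, p_n); k2 = f(x_n + h, p_n + h·k1); p_{n+1} = p_n + (h/2)·(k1 + k2).
x=0.000000, p=2.100000:
  k1 = f(0.000000, 2.100000) = -1.830000
  k2 = f(0.490000, 1.203300) = 1.132069
  p ← 2.100000 + (0.49/2)·(-1.830000 + 1.132069) = 1.929007
p(0.49) ≈ 1.9290

1.9290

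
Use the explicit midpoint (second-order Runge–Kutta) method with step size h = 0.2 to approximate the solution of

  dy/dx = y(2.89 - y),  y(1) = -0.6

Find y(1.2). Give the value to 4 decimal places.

-1.1989

Midpoint: k1 = f(x_n, y_n); k2 = f(x_n + h/2, y_n + (h/2)·k1); y_{n+1} = y_n + h·k2.
x=1.000000, y=-0.600000:
  k1 = f(1.000000, -0.600000) = -2.094000
  k2 = f(1.100000, -0.809400) = -2.994294
  y ← -0.600000 + 0.2·(-2.994294) = -1.198859
y(1.2) ≈ -1.1989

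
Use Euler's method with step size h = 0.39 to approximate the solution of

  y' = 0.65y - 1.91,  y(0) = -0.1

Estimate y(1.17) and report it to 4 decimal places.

Euler: y_{n+1} = y_n + h·f(x_n, y_n).
x=0.000000, y=-0.100000: f=-1.975000 → y ← -0.100000 + 0.39·(-1.975000) = -0.870250
x=0.390000, y=-0.870250: f=-2.475662 → y ← -0.870250 + 0.39·(-2.475662) = -1.835758
x=0.780000, y=-1.835758: f=-3.103243 → y ← -1.835758 + 0.39·(-3.103243) = -3.046023
y(1.17) ≈ -3.0460

-3.0460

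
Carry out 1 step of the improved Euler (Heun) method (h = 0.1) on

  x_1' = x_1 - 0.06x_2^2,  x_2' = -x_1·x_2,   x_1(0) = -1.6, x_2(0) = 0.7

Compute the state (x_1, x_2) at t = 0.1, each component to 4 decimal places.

-1.7716, 0.8276

Heun on (x_1,x_2): k1 = f(t_n, state_n); k2 = f(t_n + h, state_n + h·k1); state_{n+1} = state_n + (h/2)·(k1 + k2).
0.000000: (-1.600000, 0.700000)
  k1 = (-1.629400, 1.120000)
  predictor → (-1.762940, 0.812000)
  k2 = (-1.802501, 1.431507)
  → (-1.771595, 0.827575)
(x_1(0.1), x_2(0.1)) ≈ (-1.7716, 0.8276)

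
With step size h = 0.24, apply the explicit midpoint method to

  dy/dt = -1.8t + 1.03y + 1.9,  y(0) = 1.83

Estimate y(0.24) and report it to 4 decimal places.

Midpoint: k1 = f(t_n, y_n); k2 = f(t_n + h/2, y_n + (h/2)·k1); y_{n+1} = y_n + h·k2.
t=0.000000, y=1.830000:
  k1 = f(0.000000, 1.830000) = 3.784900
  k2 = f(0.120000, 2.284188) = 4.036714
  y ← 1.830000 + 0.24·4.036714 = 2.798811
y(0.24) ≈ 2.7988

2.7988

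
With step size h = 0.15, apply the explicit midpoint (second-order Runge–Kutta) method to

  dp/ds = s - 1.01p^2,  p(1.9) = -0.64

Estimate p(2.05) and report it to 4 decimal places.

-0.3861

Midpoint: k1 = f(s_n, p_n); k2 = f(s_n + h/2, p_n + (h/2)·k1); p_{n+1} = p_n + h·k2.
s=1.900000, p=-0.640000:
  k1 = f(1.900000, -0.640000) = 1.486304
  k2 = f(1.975000, -0.528527) = 1.692866
  p ← -0.640000 + 0.15·1.692866 = -0.386070
p(2.05) ≈ -0.3861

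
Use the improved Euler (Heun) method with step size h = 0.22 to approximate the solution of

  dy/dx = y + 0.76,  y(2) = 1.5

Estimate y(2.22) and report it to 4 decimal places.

2.0519

Heun: k1 = f(x_n, y_n); k2 = f(x_n + h, y_n + h·k1); y_{n+1} = y_n + (h/2)·(k1 + k2).
x=2.000000, y=1.500000:
  k1 = f(2.000000, 1.500000) = 2.260000
  k2 = f(2.220000, 1.997200) = 2.757200
  y ← 1.500000 + (0.22/2)·(2.260000 + 2.757200) = 2.051892
y(2.22) ≈ 2.0519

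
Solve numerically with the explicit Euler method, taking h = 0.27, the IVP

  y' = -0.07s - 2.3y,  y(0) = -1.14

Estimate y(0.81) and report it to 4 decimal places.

-0.0742

Euler: y_{n+1} = y_n + h·f(s_n, y_n).
s=0.000000, y=-1.140000: f=2.622000 → y ← -1.140000 + 0.27·2.622000 = -0.432060
s=0.270000, y=-0.432060: f=0.974838 → y ← -0.432060 + 0.27·0.974838 = -0.168854
s=0.540000, y=-0.168854: f=0.350564 → y ← -0.168854 + 0.27·0.350564 = -0.074202
y(0.81) ≈ -0.0742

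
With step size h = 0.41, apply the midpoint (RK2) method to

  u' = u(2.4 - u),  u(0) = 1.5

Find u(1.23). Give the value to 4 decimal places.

2.2973

Midpoint: k1 = f(t_n, u_n); k2 = f(t_n + h/2, u_n + (h/2)·k1); u_{n+1} = u_n + h·k2.
t=0.000000, u=1.500000:
  k1 = f(0.000000, 1.500000) = 1.350000
  k2 = f(0.205000, 1.776750) = 1.107359
  u ← 1.500000 + 0.41·1.107359 = 1.954017
t=0.410000, u=1.954017:
  k1 = f(0.410000, 1.954017) = 0.871458
  k2 = f(0.615000, 2.132666) = 0.570134
  u ← 1.954017 + 0.41·0.570134 = 2.187772
t=0.820000, u=2.187772:
  k1 = f(0.820000, 2.187772) = 0.464306
  k2 = f(1.025000, 2.282955) = 0.267209
  u ← 2.187772 + 0.41·0.267209 = 2.297328
u(1.23) ≈ 2.2973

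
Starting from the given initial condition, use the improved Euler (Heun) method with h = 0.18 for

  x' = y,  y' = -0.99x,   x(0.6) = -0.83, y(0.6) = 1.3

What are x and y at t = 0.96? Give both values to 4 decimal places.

-0.3165, 1.5080

Heun on (x,y): k1 = f(t_n, state_n); k2 = f(t_n + h, state_n + h·k1); state_{n+1} = state_n + (h/2)·(k1 + k2).
0.600000: (-0.830000, 1.300000)
  k1 = (1.300000, 0.821700)
  predictor → (-0.596000, 1.447906)
  k2 = (1.447906, 0.590040)
  → (-0.582688, 1.427057)
0.780000: (-0.582688, 1.427057)
  k1 = (1.427057, 0.576862)
  predictor → (-0.325818, 1.530892)
  k2 = (1.530892, 0.322560)
  → (-0.316473, 1.508005)
(x(0.96), y(0.96)) ≈ (-0.3165, 1.5080)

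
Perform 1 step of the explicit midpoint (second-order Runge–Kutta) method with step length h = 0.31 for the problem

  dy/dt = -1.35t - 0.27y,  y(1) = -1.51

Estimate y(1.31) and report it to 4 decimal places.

-1.8548

Midpoint: k1 = f(t_n, y_n); k2 = f(t_n + h/2, y_n + (h/2)·k1); y_{n+1} = y_n + h·k2.
t=1.000000, y=-1.510000:
  k1 = f(1.000000, -1.510000) = -0.942300
  k2 = f(1.155000, -1.656057) = -1.112115
  y ← -1.510000 + 0.31·(-1.112115) = -1.854756
y(1.31) ≈ -1.8548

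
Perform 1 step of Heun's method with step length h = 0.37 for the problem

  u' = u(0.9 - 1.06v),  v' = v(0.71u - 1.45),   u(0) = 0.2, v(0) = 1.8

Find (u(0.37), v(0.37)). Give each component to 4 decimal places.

0.1607, 1.1306

Heun on (u,v): k1 = f(t_n, state_n); k2 = f(t_n + h, state_n + h·k1); state_{n+1} = state_n + (h/2)·(k1 + k2).
0.000000: (0.200000, 1.800000)
  k1 = (-0.201600, -2.354400)
  predictor → (0.125408, 0.928872)
  k2 = (-0.010610, -1.264158)
  → (0.160741, 1.130567)
(u(0.37), v(0.37)) ≈ (0.1607, 1.1306)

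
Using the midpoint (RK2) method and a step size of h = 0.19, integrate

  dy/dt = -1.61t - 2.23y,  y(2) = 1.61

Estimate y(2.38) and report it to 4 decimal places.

Midpoint: k1 = f(t_n, y_n); k2 = f(t_n + h/2, y_n + (h/2)·k1); y_{n+1} = y_n + h·k2.
t=2.000000, y=1.610000:
  k1 = f(2.000000, 1.610000) = -6.810300
  k2 = f(2.095000, 0.963022) = -5.520488
  y ← 1.610000 + 0.19·(-5.520488) = 0.561107
t=2.190000, y=0.561107:
  k1 = f(2.190000, 0.561107) = -4.777169
  k2 = f(2.285000, 0.107276) = -3.918076
  y ← 0.561107 + 0.19·(-3.918076) = -0.183327
y(2.38) ≈ -0.1833

-0.1833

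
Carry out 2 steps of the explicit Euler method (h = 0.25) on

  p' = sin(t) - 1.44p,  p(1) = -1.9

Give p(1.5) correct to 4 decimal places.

-0.4064

Euler: p_{n+1} = p_n + h·f(t_n, p_n).
t=1.000000, p=-1.900000: f=3.577471 → p ← -1.900000 + 0.25·3.577471 = -1.005632
t=1.250000, p=-1.005632: f=2.397095 → p ← -1.005632 + 0.25·2.397095 = -0.406358
p(1.5) ≈ -0.4064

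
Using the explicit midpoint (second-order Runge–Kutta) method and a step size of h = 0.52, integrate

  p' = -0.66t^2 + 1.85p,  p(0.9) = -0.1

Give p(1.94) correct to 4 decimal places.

Midpoint: k1 = f(t_n, p_n); k2 = f(t_n + h/2, p_n + (h/2)·k1); p_{n+1} = p_n + h·k2.
t=0.900000, p=-0.100000:
  k1 = f(0.900000, -0.100000) = -0.719600
  k2 = f(1.160000, -0.287096) = -1.419224
  p ← -0.100000 + 0.52·(-1.419224) = -0.837996
t=1.420000, p=-0.837996:
  k1 = f(1.420000, -0.837996) = -2.881117
  k2 = f(1.680000, -1.587087) = -4.798894
  p ← -0.837996 + 0.52·(-4.798894) = -3.333421
p(1.94) ≈ -3.3334

-3.3334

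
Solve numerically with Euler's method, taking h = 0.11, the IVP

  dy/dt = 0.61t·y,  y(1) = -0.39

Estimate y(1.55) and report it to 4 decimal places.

-0.5779

Euler: y_{n+1} = y_n + h·f(t_n, y_n).
t=1.000000, y=-0.390000: f=-0.237900 → y ← -0.390000 + 0.11·(-0.237900) = -0.416169
t=1.110000, y=-0.416169: f=-0.281788 → y ← -0.416169 + 0.11·(-0.281788) = -0.447166
t=1.220000, y=-0.447166: f=-0.332781 → y ← -0.447166 + 0.11·(-0.332781) = -0.483772
t=1.330000, y=-0.483772: f=-0.392484 → y ← -0.483772 + 0.11·(-0.392484) = -0.526945
t=1.440000, y=-0.526945: f=-0.462868 → y ← -0.526945 + 0.11·(-0.462868) = -0.577860
y(1.55) ≈ -0.5779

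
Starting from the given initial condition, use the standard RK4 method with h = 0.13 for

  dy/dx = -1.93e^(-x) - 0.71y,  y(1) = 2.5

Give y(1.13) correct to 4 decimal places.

2.1970

RK4: k1 = f(x_n, y_n); k2 = f(x_n + h/2, y_n + (h/2)·k1); k3 = f(x_n + h/2, y_n + (h/2)·k2); k4 = f(x_n + h, y_n + h·k3); y_{n+1} = y_n + (h/6)·(k1 + 2k2 + 2k3 + k4).
x=1.000000, y=2.500000:
  k1 = f(1.000000, 2.500000) = -2.485007
  k2 = f(1.065000, 2.338475) = -2.325642
  k3 = f(1.065000, 2.348833) = -2.332996
  k4 = f(1.130000, 2.196710) = -2.183119
  y ← 2.500000 + (0.13/6)·(k1 + 2k2 + 2k3 + k4) = 2.196983
y(1.13) ≈ 2.1970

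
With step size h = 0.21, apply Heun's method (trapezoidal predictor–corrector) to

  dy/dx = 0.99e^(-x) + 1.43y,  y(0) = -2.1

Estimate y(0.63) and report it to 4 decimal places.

Heun: k1 = f(x_n, y_n); k2 = f(x_n + h, y_n + h·k1); y_{n+1} = y_n + (h/2)·(k1 + k2).
x=0.000000, y=-2.100000:
  k1 = f(0.000000, -2.100000) = -2.013000
  k2 = f(0.210000, -2.522730) = -2.805025
  y ← -2.100000 + (0.21/2)·(-2.013000 + (-2.805025)) = -2.605893
x=0.210000, y=-2.605893:
  k1 = f(0.210000, -2.605893) = -2.923948
  k2 = f(0.420000, -3.219922) = -3.954012
  y ← -2.605893 + (0.21/2)·(-2.923948 + (-3.954012)) = -3.328078
x=0.420000, y=-3.328078:
  k1 = f(0.420000, -3.328078) = -4.108676
  k2 = f(0.630000, -4.190900) = -5.465722
  y ← -3.328078 + (0.21/2)·(-4.108676 + (-5.465722)) = -4.333390
y(0.63) ≈ -4.3334

-4.3334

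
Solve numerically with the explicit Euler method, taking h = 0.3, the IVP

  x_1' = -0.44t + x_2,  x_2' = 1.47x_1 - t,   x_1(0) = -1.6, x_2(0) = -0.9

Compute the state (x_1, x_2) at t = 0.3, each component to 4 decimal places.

-1.8700, -1.6056

Euler on (x_1,x_2): x_1_{n+1} = x_1_n + h·x_1', x_2_{n+1} = x_2_n + h·x_2'.
0.000000: (-1.600000, -0.900000); f=(-0.900000, -2.352000) → (-1.870000, -1.605600)
(x_1(0.3), x_2(0.3)) ≈ (-1.8700, -1.6056)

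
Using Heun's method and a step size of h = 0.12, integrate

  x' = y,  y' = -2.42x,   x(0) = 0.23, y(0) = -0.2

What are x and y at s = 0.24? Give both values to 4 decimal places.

Heun on (x,y): k1 = f(s_n, state_n); k2 = f(s_n + h, state_n + h·k1); state_{n+1} = state_n + (h/2)·(k1 + k2).
0.000000: (0.230000, -0.200000)
  k1 = (-0.200000, -0.556600)
  predictor → (0.206000, -0.266792)
  k2 = (-0.266792, -0.498520)
  → (0.201992, -0.263307)
0.120000: (0.201992, -0.263307)
  k1 = (-0.263307, -0.488822)
  predictor → (0.170396, -0.321966)
  k2 = (-0.321966, -0.412357)
  → (0.166876, -0.317378)
(x(0.24), y(0.24)) ≈ (0.1669, -0.3174)

0.1669, -0.3174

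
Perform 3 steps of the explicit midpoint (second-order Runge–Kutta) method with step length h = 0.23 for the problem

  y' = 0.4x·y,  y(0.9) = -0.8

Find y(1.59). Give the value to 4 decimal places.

-1.1254

Midpoint: k1 = f(x_n, y_n); k2 = f(x_n + h/2, y_n + (h/2)·k1); y_{n+1} = y_n + h·k2.
x=0.900000, y=-0.800000:
  k1 = f(0.900000, -0.800000) = -0.288000
  k2 = f(1.015000, -0.833120) = -0.338247
  y ← -0.800000 + 0.23·(-0.338247) = -0.877797
x=1.130000, y=-0.877797:
  k1 = f(1.130000, -0.877797) = -0.396764
  k2 = f(1.245000, -0.923425) = -0.459865
  y ← -0.877797 + 0.23·(-0.459865) = -0.983566
x=1.360000, y=-0.983566:
  k1 = f(1.360000, -0.983566) = -0.535060
  k2 = f(1.475000, -1.045098) = -0.616608
  y ← -0.983566 + 0.23·(-0.616608) = -1.125386
y(1.59) ≈ -1.1254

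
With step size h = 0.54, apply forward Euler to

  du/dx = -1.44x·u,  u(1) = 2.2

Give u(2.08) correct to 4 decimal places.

-0.0966

Euler: u_{n+1} = u_n + h·f(x_n, u_n).
x=1.000000, u=2.200000: f=-3.168000 → u ← 2.200000 + 0.54·(-3.168000) = 0.489280
x=1.540000, u=0.489280: f=-1.085027 → u ← 0.489280 + 0.54·(-1.085027) = -0.096635
u(2.08) ≈ -0.0966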